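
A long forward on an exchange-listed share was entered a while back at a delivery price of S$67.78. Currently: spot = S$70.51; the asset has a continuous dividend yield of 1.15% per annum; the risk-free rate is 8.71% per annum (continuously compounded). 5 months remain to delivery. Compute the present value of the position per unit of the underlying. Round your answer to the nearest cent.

Current fair forward for the remaining 5 months: F = S·e^((r − q)·T), (r − q) = 0.0871 − 0.0115 = 0.0756
F = 70.51 · e^(0.0756 × 5/12) = 70.51 × 1.032001 = 72.7664
Value of long forward = (F − K)·e^(−rT) = (72.7664 − 67.78) · e^(−0.0871·5/12)
= 4.9864 × 0.964359 = 4.81

S$4.81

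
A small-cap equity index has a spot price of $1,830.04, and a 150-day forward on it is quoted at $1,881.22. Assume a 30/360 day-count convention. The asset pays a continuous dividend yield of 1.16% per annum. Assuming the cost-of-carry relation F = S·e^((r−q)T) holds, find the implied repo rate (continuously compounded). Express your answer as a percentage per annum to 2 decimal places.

7.78%

From F = S·e^((r−q)T): (r − q) = ln(F/S)/T
ln(1881.22/1830.04) = ln(1.027967) = 0.027583
(r − q) = 0.027583 / (150/360) = 0.066199
r = ln(F/S)/T + q = 0.066199 + 0.0116 = 0.077799
r = 7.78%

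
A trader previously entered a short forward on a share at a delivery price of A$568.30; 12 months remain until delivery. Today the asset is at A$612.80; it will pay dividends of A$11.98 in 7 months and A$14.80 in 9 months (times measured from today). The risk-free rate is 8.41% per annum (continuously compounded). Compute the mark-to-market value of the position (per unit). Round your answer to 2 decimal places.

-A$65.04

PV(remaining dividends) I = 11.98·e^(−0.0841·7/12) + 14.80·e^(−0.0841·9/12) = 25.3018
Current forward F = (S − I)·e^(rT) = (612.80 − 25.3018)·e^(0.0841·12/12) = 587.4982 × 1.087738 = 639.0441
Value (long) = (F − K)·e^(−rT) = (639.0441 − 568.30) × 0.919339 = 65.0378
Short position value = −(long value) = -A$65.04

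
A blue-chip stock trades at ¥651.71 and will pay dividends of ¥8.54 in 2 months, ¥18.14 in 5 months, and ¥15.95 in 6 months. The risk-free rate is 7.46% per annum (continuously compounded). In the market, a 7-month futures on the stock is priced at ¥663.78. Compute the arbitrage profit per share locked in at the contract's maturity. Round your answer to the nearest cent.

PV(dividends) I = 8.54·e^(−0.0746·2/12) + 18.14·e^(−0.0746·5/12) + 15.95·e^(−0.0746·6/12) = 41.3853
Fair futures F* = (S − I)·e^(rT) = (651.71 − 41.3853)·e^0.043517 = 610.3247 × 1.044478 = 637.4707
Market ¥663.78 > fair 637.4707: forward overpriced → cash-and-carry (borrow at r, buy the stock and collect the dividends, short the forward).
Profit at T = |F_mkt − F*| = |663.78 − 637.4707| = ¥26.31 per share

¥26.31 per share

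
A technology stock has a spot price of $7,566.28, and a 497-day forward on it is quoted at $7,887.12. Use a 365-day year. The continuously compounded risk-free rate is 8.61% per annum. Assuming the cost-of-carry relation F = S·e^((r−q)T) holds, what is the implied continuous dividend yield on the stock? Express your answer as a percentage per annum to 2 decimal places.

From F = S·e^((r−q)T): (r − q) = ln(F/S)/T
ln(7887.12/7566.28) = ln(1.042404) = 0.041530
(r − q) = 0.041530 / (497/365) = 0.030500
q = r − ln(F/S)/T = 0.0861 − 0.030500 = 0.055600
q = 5.56%

5.56%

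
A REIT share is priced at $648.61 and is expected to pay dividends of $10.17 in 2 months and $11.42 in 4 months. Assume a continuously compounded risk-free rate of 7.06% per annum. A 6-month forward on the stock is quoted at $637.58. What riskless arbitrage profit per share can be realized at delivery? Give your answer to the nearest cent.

$12.37 per share

PV(dividends) I = 10.17·e^(−0.0706·2/12) + 11.42·e^(−0.0706·4/12) = 21.2054
Fair forward F* = (S − I)·e^(rT) = (648.61 − 21.2054)·e^0.035300 = 627.4046 × 1.035930 = 649.9472
Market $637.58 < fair 649.9472: forward underpriced → reverse cash-and-carry (short the stock, invest proceeds at r, pay the dividends, go long the forward).
Profit at T = |F_mkt − F*| = |637.58 − 649.9472| = $12.37 per share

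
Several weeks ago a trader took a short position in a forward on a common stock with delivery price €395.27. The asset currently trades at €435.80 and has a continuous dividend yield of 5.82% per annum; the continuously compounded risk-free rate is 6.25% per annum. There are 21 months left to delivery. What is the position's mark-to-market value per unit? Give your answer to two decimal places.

Current fair forward for the remaining 21 months: F = S·e^((r − q)·T), (r − q) = 0.0625 − 0.0582 = 0.0043
F = 435.80 · e^(0.0043 × 21/12) = 435.80 × 1.007553 = 439.0916
Value of long forward = (F − K)·e^(−rT) = (439.0916 − 395.27) · e^(−0.0625·21/12)
= 43.8216 × 0.896394 = 39.28
Short position value = −(long value) = -€39.28

-€39.28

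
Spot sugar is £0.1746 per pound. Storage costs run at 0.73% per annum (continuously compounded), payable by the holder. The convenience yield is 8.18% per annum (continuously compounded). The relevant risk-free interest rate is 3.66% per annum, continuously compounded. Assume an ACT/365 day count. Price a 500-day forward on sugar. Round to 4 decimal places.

£0.1658 per pound

Net carry = r + u − y = 0.0366 + 0.0073 − 0.0818 = -0.0379
F = S·e^((r+u−y)T) = 0.1746 · e^(-0.0379 × 500/365) = 0.1746 · e^-0.051918
= 0.1746 × 0.949407 = £0.1658 per pound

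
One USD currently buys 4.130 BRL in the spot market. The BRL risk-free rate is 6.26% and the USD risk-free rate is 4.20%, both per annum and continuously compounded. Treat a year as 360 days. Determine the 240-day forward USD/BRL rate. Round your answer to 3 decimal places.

4.187

F = S·e^((r_BRL − r_USD)T) = 4.130 · e^((0.0626 − 0.0420) × 240/360)
= 4.130 · e^0.013733 = 4.130 × 1.013828
F = 4.187 BRL per USD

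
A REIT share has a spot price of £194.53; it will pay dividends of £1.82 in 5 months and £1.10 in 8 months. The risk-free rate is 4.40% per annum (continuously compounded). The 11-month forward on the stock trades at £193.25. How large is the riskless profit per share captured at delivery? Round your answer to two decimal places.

£6.31 per share

PV(dividends) I = 1.82·e^(−0.0440·5/12) + 1.10·e^(−0.0440·8/12) = 2.8551
Fair forward F* = (S − I)·e^(rT) = (194.53 − 2.8551)·e^0.040333 = 191.6749 × 1.041157 = 199.5637
Market £193.25 < fair 199.5637: forward underpriced → reverse cash-and-carry (short the stock, invest proceeds at r, pay the dividends, go long the forward).
Profit at T = |F_mkt − F*| = |193.25 − 199.5637| = £6.31 per share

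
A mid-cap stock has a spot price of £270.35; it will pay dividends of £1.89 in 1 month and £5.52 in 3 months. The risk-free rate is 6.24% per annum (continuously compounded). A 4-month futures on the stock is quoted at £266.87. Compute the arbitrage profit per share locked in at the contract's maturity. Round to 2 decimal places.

£1.69 per share

PV(dividends) I = 1.89·e^(−0.0624·1/12) + 5.52·e^(−0.0624·3/12) = 7.3148
Fair futures F* = (S − I)·e^(rT) = (270.35 − 7.3148)·e^0.020800 = 263.0352 × 1.021018 = 268.5637
Market £266.87 < fair 268.5637: forward underpriced → reverse cash-and-carry (short the stock, invest proceeds at r, pay the dividends, go long the forward).
Profit at T = |F_mkt − F*| = |266.87 − 268.5637| = £1.69 per share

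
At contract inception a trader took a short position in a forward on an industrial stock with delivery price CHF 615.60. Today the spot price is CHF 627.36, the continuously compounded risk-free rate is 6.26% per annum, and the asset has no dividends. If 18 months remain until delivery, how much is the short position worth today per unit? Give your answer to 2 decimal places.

Current fair forward for the remaining 18 months: F = S·e^(r·T), r = 0.0626
F = 627.36 · e^(0.0626 × 18/12) = 627.36 × 1.098450 = 689.1236
Value of long forward = (F − K)·e^(−rT) = (689.1236 − 615.60) · e^(−0.0626·18/12)
= 73.5236 × 0.910374 = 66.93
Short position value = −(long value) = -CHF 66.93

-CHF 66.93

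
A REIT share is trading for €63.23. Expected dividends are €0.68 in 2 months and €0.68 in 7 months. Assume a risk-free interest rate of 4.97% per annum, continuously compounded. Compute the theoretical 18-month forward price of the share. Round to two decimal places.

€66.69

PV(dividends) I = 0.68·e^(−0.0497·2/12) + 0.68·e^(−0.0497·7/12)
I = 0.6744 + 0.6606 = 1.3350
F = (S − I)·e^(rT) = (63.23 − 1.3350) · e^(0.0497·18/12)
= 61.8950 · e^0.074550 = 61.8950 × 1.077399 = €66.69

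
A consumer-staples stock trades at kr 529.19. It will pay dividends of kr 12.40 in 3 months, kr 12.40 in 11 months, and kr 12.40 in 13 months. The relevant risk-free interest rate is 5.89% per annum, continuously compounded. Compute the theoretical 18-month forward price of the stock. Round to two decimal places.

PV(dividends) I = 12.40·e^(−0.0589·3/12) + 12.40·e^(−0.0589·11/12) + 12.40·e^(−0.0589·13/12)
I = 12.2187 + 11.7483 + 11.6335 = 35.6005
F = (S − I)·e^(rT) = (529.19 − 35.6005) · e^(0.0589·18/12)
= 493.5895 · e^0.088350 = 493.5895 × 1.092370 = kr 539.18

kr 539.18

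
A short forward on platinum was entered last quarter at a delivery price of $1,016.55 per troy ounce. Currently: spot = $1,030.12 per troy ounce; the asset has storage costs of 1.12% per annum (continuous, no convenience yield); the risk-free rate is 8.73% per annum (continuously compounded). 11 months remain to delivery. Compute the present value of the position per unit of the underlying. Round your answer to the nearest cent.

Current fair forward for the remaining 11 months: F = S·e^((r + u)·T), (r + u) = 0.0873 + 0.0112 = 0.0985
F = 1030.12 · e^(0.0985 × 11/12) = 1030.12 × 1.09449346 = 1127.4596
Value of long forward = (F − K)·e^(−rT) = (1127.4596 − 1016.55) · e^(−0.0873·11/12)
= 110.9096 × 0.92309327 = 102.38
Short position value = −(long value) = -$102.38

-$102.38 per troy ounce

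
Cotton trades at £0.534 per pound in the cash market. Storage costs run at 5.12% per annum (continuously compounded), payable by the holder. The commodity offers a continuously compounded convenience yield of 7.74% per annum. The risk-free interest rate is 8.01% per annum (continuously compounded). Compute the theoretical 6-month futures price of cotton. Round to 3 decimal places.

£0.549 per pound

Net carry = r + u − y = 0.0801 + 0.0512 − 0.0774 = 0.0539
F = S·e^((r+u−y)T) = 0.534 · e^(0.0539 × 6/12) = 0.534 · e^0.026950
= 0.534 × 1.027316 = £0.549 per pound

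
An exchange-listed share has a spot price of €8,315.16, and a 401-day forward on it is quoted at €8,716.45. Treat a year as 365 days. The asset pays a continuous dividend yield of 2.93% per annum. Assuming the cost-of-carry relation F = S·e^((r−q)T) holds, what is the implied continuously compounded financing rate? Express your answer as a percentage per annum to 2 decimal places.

From F = S·e^((r−q)T): (r − q) = ln(F/S)/T
ln(8716.45/8315.16) = ln(1.048260) = 0.047132
(r − q) = 0.047132 / (401/365) = 0.042901
r = ln(F/S)/T + q = 0.042901 + 0.0293 = 0.072201
r = 7.22%

7.22%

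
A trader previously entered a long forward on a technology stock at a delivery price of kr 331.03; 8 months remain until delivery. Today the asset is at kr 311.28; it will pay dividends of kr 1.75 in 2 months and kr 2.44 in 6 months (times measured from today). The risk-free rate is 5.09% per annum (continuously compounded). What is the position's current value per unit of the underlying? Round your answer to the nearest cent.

-kr 12.82

PV(remaining dividends) I = 1.75·e^(−0.0509·2/12) + 2.44·e^(−0.0509·6/12) = 4.1139
Current forward F = (S − I)·e^(rT) = (311.28 − 4.1139)·e^(0.0509·8/12) = 307.1661 × 1.034516 = 317.7682
Value (long) = (F − K)·e^(−rT) = (317.7682 − 331.03) × 0.966636 = -12.8193
Value = -kr 12.82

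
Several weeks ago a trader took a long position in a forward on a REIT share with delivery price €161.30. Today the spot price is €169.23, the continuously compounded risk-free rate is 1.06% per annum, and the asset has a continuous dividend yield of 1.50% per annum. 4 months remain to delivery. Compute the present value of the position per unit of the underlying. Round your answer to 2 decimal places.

€7.65

Current fair forward for the remaining 4 months: F = S·e^((r − q)·T), (r − q) = 0.0106 − 0.0150 = -0.0044
F = 169.23 · e^(-0.0044 × 4/12) = 169.23 × 0.998534 = 168.9819
Value of long forward = (F − K)·e^(−rT) = (168.9819 − 161.30) · e^(−0.0106·4/12)
= 7.6819 × 0.996473 = 7.65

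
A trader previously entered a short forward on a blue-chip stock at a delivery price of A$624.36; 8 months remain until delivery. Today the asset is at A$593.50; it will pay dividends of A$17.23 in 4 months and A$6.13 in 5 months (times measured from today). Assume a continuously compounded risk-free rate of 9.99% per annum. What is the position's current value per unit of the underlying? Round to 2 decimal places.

PV(remaining dividends) I = 17.23·e^(−0.0999·4/12) + 6.13·e^(−0.0999·5/12) = 22.5458
Current forward F = (S − I)·e^(rT) = (593.50 − 22.5458)·e^(0.0999·8/12) = 570.9542 × 1.068868 = 610.2747
Value (long) = (F − K)·e^(−rT) = (610.2747 − 624.36) × 0.935569 = -13.1778
Short position value = −(long value) = A$13.18

A$13.18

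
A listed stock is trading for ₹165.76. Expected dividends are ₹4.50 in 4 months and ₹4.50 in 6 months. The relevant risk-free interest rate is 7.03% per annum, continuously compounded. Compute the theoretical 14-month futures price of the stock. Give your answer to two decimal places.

₹170.44

PV(dividends) I = 4.50·e^(−0.0703·4/12) + 4.50·e^(−0.0703·6/12)
I = 4.3958 + 4.3446 = 8.7404
F = (S − I)·e^(rT) = (165.76 − 8.7404) · e^(0.0703·14/12)
= 157.0196 · e^0.082017 = 157.0196 × 1.085474 = ₹170.44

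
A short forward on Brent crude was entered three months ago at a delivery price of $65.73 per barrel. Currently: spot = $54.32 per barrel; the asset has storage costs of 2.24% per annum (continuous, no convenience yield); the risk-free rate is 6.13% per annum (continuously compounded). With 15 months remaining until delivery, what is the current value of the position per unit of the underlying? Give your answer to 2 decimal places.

Current fair forward for the remaining 15 months: F = S·e^((r + u)·T), (r + u) = 0.0613 + 0.0224 = 0.0837
F = 54.32 · e^(0.0837 × 15/12) = 54.32 × 1.110294 = 60.3112
Value of long forward = (F − K)·e^(−rT) = (60.3112 − 65.73) · e^(−0.0613·15/12)
= -5.4188 × 0.926237 = -5.02
Short position value = −(long value) = $5.02

$5.02 per barrel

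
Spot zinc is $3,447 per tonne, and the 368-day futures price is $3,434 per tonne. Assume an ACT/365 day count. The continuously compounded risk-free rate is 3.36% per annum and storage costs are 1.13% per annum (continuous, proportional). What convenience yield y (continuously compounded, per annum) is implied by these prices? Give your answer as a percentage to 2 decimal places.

F = S·e^((r+u−y)T) ⇒ (r+u−y) = ln(F/S)/T
ln(3434/3447) = -0.003779; /T ⇒ -0.003748
y = r + u − ln(F/S)/T = 0.0336 + 0.0113 + 0.003748 = 0.048648
y = 4.86%

4.86%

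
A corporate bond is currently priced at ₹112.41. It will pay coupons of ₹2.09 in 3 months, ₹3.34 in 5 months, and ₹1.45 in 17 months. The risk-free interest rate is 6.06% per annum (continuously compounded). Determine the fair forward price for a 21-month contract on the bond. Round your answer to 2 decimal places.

PV(coupons) I = 2.09·e^(−0.0606·3/12) + 3.34·e^(−0.0606·5/12) + 1.45·e^(−0.0606·17/12)
I = 2.0586 + 3.2567 + 1.3307 = 6.6460
F = (S − I)·e^(rT) = (112.41 − 6.6460) · e^(0.0606·21/12)
= 105.7640 · e^0.106050 = 105.7640 × 1.111877 = ₹117.60

₹117.60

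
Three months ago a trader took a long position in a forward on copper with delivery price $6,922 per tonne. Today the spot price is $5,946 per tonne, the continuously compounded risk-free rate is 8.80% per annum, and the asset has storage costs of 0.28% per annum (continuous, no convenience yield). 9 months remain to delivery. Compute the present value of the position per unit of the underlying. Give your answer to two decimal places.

Current fair forward for the remaining 9 months: F = S·e^((r + u)·T), (r + u) = 0.0880 + 0.0028 = 0.0908
F = 5946 · e^(0.0908 × 9/12) = 5946 × 1.07047235 = 6365.0286
Value of long forward = (F − K)·e^(−rT) = (6365.0286 − 6922) · e^(−0.0880·9/12)
= -556.9714 × 0.93613086 = -521.40

-$521.40 per tonne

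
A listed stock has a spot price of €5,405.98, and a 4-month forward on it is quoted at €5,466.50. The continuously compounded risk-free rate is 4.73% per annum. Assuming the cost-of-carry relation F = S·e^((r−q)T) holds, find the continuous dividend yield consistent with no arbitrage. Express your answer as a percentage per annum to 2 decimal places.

1.39%

From F = S·e^((r−q)T): (r − q) = ln(F/S)/T
ln(5466.50/5405.98) = ln(1.011195) = 0.011133
(r − q) = 0.011133 / (4/12) = 0.033399
q = r − ln(F/S)/T = 0.0473 − 0.033399 = 0.013901
q = 1.39%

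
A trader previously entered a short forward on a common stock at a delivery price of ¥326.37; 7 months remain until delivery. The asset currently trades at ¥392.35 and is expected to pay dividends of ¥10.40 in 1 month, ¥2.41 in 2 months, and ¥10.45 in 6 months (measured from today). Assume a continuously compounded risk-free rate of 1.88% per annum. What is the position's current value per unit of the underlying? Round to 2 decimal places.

-¥46.40

PV(remaining dividends) I = 10.40·e^(−0.0188·1/12) + 2.41·e^(−0.0188·2/12) + 10.45·e^(−0.0188·6/12) = 23.1384
Current forward F = (S − I)·e^(rT) = (392.35 − 23.1384)·e^(0.0188·7/12) = 369.2116 × 1.011027 = 373.2829
Value (long) = (F − K)·e^(−rT) = (373.2829 − 326.37) × 0.989093 = 46.4012
Short position value = −(long value) = -¥46.40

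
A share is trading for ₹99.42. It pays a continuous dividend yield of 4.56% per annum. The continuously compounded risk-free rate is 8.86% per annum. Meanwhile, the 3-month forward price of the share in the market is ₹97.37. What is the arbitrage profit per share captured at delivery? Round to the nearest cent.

₹3.12 per share

Fair forward: F* = S·e^(carry·T), with carry = (r − q) = 0.0886 − 0.0456 = 0.0430
F* = 99.42 · e^(0.0430 × 3/12) = 99.42 · e^0.010750 = 99.42 × 1.010808 = ₹100.4945
Market ₹97.37 < fair ₹100.4945: forward underpriced → reverse cash-and-carry (short spot, go long the forward).
At maturity, profit = |F_mkt − F*| = |97.37 − 100.4945| = ₹3.12 per share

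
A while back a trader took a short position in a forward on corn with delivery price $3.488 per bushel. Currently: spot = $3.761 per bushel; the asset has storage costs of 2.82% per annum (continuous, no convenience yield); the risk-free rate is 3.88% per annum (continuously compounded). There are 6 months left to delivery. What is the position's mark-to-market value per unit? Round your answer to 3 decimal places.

Current fair forward for the remaining 6 months: F = S·e^((r + u)·T), (r + u) = 0.0388 + 0.0282 = 0.0670
F = 3.761 · e^(0.0670 × 6/12) = 3.761 × 1.034067 = 3.8891
Value of long forward = (F − K)·e^(−rT) = (3.8891 − 3.488) · e^(−0.0388·6/12)
= 0.4011 × 0.980787 = 0.393
Short position value = −(long value) = -$0.393

-$0.393 per bushel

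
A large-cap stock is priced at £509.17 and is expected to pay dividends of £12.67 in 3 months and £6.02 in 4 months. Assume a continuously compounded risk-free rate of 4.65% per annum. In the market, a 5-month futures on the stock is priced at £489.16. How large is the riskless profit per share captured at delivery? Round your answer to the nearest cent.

PV(dividends) I = 12.67·e^(−0.0465·3/12) + 6.02·e^(−0.0465·4/12) = 18.4510
Fair futures F* = (S − I)·e^(rT) = (509.17 − 18.4510)·e^0.019375 = 490.7190 × 1.019564 = 500.3194
Market £489.16 < fair 500.3194: forward underpriced → reverse cash-and-carry (short the stock, invest proceeds at r, pay the dividends, go long the forward).
Profit at T = |F_mkt − F*| = |489.16 − 500.3194| = £11.16 per share

£11.16 per share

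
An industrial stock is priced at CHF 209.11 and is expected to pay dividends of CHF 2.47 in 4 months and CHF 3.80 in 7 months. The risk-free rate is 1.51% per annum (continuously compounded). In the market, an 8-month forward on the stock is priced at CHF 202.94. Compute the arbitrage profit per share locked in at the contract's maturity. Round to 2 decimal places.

CHF 2.00 per share

PV(dividends) I = 2.47·e^(−0.0151·4/12) + 3.80·e^(−0.0151·7/12) = 6.2243
Fair forward F* = (S − I)·e^(rT) = (209.11 − 6.2243)·e^0.010067 = 202.8857 × 1.010118 = 204.9385
Market CHF 202.94 < fair 204.9385: forward underpriced → reverse cash-and-carry (short the stock, invest proceeds at r, pay the dividends, go long the forward).
Profit at T = |F_mkt − F*| = |202.94 − 204.9385| = CHF 2.00 per share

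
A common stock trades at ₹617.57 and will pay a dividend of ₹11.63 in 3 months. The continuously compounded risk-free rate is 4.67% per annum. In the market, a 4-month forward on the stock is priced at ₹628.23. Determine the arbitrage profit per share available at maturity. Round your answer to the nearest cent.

₹12.65 per share

PV(dividends) I = 11.63·e^(−0.0467·3/12) = 11.4950
Fair forward F* = (S − I)·e^(rT) = (617.57 − 11.4950)·e^0.015567 = 606.0750 × 1.015689 = 615.5837
Market ₹628.23 > fair 615.5837: forward overpriced → cash-and-carry (borrow at r, buy the stock and collect the dividends, short the forward).
Profit at T = |F_mkt − F*| = |628.23 − 615.5837| = ₹12.65 per share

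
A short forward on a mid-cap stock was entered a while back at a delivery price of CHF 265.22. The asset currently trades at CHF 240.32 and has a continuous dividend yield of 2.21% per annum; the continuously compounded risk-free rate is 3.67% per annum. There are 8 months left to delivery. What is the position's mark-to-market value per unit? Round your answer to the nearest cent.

CHF 22.00

Current fair forward for the remaining 8 months: F = S·e^((r − q)·T), (r − q) = 0.0367 − 0.0221 = 0.0146
F = 240.32 · e^(0.0146 × 8/12) = 240.32 × 1.009781 = 242.6706
Value of long forward = (F − K)·e^(−rT) = (242.6706 − 265.22) · e^(−0.0367·8/12)
= -22.5494 × 0.975830 = -22.00
Short position value = −(long value) = CHF 22.00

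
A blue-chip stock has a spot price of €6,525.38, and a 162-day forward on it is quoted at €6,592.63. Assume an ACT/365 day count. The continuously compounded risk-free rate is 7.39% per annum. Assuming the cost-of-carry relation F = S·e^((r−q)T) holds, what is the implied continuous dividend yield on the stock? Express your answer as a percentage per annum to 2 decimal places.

From F = S·e^((r−q)T): (r − q) = ln(F/S)/T
ln(6592.63/6525.38) = ln(1.010306) = 0.010253
(r − q) = 0.010253 / (162/365) = 0.023101
q = r − ln(F/S)/T = 0.0739 − 0.023101 = 0.050799
q = 5.08%

5.08%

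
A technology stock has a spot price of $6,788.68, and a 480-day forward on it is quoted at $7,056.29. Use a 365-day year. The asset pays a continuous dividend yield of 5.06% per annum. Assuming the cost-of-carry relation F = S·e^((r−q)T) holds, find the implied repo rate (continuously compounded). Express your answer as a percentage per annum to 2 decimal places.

8.00%

From F = S·e^((r−q)T): (r − q) = ln(F/S)/T
ln(7056.29/6788.68) = ln(1.039420) = 0.038663
(r − q) = 0.038663 / (480/365) = 0.029400
r = ln(F/S)/T + q = 0.029400 + 0.0506 = 0.080000
r = 8.00%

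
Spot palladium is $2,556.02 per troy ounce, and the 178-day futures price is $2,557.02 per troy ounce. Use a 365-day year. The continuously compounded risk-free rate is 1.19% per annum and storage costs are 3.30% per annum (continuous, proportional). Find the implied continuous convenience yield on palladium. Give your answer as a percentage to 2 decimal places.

F = S·e^((r+u−y)T) ⇒ (r+u−y) = ln(F/S)/T
ln(2557.02/2556.02) = 0.000391; /T ⇒ 0.000802
y = r + u − ln(F/S)/T = 0.0119 + 0.0330 − 0.000802 = 0.044098
y = 4.41%

4.41%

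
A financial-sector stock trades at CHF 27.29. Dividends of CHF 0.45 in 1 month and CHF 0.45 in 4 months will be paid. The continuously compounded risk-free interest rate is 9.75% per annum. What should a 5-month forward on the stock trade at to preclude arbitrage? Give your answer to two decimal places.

CHF 27.50

PV(dividends) I = 0.45·e^(−0.0975·1/12) + 0.45·e^(−0.0975·4/12)
I = 0.4464 + 0.4356 = 0.8820
F = (S − I)·e^(rT) = (27.29 − 0.8820) · e^(0.0975·5/12)
= 26.4080 · e^0.040625 = 26.4080 × 1.041461 = CHF 27.50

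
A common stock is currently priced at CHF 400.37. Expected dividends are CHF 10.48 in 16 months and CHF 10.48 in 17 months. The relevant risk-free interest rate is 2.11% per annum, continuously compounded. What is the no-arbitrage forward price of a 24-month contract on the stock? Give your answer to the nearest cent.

PV(dividends) I = 10.48·e^(−0.0211·16/12) + 10.48·e^(−0.0211·17/12)
I = 10.1893 + 10.1714 = 20.3607
F = (S − I)·e^(rT) = (400.37 − 20.3607) · e^(0.0211·24/12)
= 380.0093 · e^0.042200 = 380.0093 × 1.043103 = CHF 396.39

CHF 396.39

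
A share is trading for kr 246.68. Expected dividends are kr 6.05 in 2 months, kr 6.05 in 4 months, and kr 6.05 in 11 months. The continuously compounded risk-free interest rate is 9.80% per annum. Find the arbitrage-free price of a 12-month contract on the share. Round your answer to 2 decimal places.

kr 252.96

PV(dividends) I = 6.05·e^(−0.0980·2/12) + 6.05·e^(−0.0980·4/12) + 6.05·e^(−0.0980·11/12)
I = 5.9520 + 5.8556 + 5.5302 = 17.3378
F = (S − I)·e^(rT) = (246.68 − 17.3378) · e^(0.0980·12/12)
= 229.3422 · e^0.098000 = 229.3422 × 1.102963 = kr 252.96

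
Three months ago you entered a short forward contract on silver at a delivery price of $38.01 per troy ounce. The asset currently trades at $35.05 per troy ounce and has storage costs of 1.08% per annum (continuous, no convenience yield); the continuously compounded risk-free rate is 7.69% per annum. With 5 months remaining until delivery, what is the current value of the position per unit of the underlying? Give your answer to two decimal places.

Current fair forward for the remaining 5 months: F = S·e^((r + u)·T), (r + u) = 0.0769 + 0.0108 = 0.0877
F = 35.05 · e^(0.0877 × 5/12) = 35.05 × 1.037218 = 36.3545
Value of long forward = (F − K)·e^(−rT) = (36.3545 − 38.01) · e^(−0.0769·5/12)
= -1.6555 × 0.968466 = -1.60
Short position value = −(long value) = $1.60

$1.60 per troy ounce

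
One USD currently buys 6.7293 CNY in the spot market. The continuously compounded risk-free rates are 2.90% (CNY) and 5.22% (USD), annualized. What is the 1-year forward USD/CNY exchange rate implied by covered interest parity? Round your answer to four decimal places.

6.5750

F = S·e^((r_CNY − r_USD)T) = 6.7293 · e^((0.0290 − 0.0522) × 1)
= 6.7293 · e^-0.023200 = 6.7293 × 0.977067
F = 6.5750 CNY per USD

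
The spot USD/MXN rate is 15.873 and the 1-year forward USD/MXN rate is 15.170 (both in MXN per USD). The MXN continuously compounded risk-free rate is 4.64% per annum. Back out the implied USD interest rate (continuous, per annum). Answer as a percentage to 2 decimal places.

F = S·e^((r_MXN − r_USD)T) ⇒ r_USD = r_MXN − ln(F/S)/T
ln(15.170/15.873) = -0.045300; /(12/12) = -0.045300
r_USD = 0.0464 + 0.045300 = 0.091700
r_USD = 9.17%

9.17%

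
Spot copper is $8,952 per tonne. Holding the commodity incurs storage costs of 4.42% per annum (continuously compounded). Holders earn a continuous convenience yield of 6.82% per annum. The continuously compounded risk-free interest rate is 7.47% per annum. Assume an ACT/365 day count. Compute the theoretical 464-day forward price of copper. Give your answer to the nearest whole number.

$9,548 per tonne

Net carry = r + u − y = 0.0747 + 0.0442 − 0.0682 = 0.0507
F = S·e^((r+u−y)T) = 8952 · e^(0.0507 × 464/365) = 8952 · e^0.064452
= 8952 × 1.066574 = $9,548 per tonne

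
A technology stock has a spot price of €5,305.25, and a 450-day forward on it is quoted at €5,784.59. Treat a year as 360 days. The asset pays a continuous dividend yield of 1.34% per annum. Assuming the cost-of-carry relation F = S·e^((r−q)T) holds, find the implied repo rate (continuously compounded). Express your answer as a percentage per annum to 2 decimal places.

8.26%

From F = S·e^((r−q)T): (r − q) = ln(F/S)/T
ln(5784.59/5305.25) = ln(1.090352) = 0.086501
(r − q) = 0.086501 / (450/360) = 0.069201
r = ln(F/S)/T + q = 0.069201 + 0.0134 = 0.082601
r = 8.26%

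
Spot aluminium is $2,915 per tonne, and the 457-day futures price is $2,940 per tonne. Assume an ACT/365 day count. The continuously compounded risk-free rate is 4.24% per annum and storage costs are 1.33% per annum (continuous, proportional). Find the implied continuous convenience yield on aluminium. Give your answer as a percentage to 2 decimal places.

4.89%

F = S·e^((r+u−y)T) ⇒ (r+u−y) = ln(F/S)/T
ln(2940/2915) = 0.008540; /T ⇒ 0.006821
y = r + u − ln(F/S)/T = 0.0424 + 0.0133 − 0.006821 = 0.048879
y = 4.89%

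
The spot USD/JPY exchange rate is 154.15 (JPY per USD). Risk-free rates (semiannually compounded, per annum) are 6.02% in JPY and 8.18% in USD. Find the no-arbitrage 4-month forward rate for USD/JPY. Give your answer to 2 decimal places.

153.08

By covered interest parity, F = S · (1+r_JPY/2)^(2T) / (1+r_USD/2)^(2T)
= 154.15 × 1.019967 / 1.027084 = 154.15 × 0.993071
F = 153.08 JPY per USD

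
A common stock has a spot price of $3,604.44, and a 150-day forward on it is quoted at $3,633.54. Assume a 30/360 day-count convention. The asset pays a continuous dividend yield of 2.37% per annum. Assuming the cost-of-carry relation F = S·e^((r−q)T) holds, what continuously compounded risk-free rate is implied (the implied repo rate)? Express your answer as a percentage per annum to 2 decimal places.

From F = S·e^((r−q)T): (r − q) = ln(F/S)/T
ln(3633.54/3604.44) = ln(1.008073) = 0.008041
(r − q) = 0.008041 / (150/360) = 0.019298
r = ln(F/S)/T + q = 0.019298 + 0.0237 = 0.042998
r = 4.30%

4.30%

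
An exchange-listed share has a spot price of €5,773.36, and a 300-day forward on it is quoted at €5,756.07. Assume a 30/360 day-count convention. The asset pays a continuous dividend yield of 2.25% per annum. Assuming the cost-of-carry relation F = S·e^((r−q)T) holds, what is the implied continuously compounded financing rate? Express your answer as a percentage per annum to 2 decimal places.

From F = S·e^((r−q)T): (r − q) = ln(F/S)/T
ln(5756.07/5773.36) = ln(0.997005) = -0.002999
(r − q) = -0.002999 / (300/360) = -0.003599
r = ln(F/S)/T + q = -0.003599 + 0.0225 = 0.018901
r = 1.89%

1.89%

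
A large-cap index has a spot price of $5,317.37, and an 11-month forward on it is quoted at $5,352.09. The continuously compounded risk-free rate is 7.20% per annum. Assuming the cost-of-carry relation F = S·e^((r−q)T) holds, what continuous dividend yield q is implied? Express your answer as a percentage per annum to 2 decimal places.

6.49%

From F = S·e^((r−q)T): (r − q) = ln(F/S)/T
ln(5352.09/5317.37) = ln(1.006530) = 0.006509
(r − q) = 0.006509 / (11/12) = 0.007101
q = r − ln(F/S)/T = 0.0720 − 0.007101 = 0.064899
q = 6.49%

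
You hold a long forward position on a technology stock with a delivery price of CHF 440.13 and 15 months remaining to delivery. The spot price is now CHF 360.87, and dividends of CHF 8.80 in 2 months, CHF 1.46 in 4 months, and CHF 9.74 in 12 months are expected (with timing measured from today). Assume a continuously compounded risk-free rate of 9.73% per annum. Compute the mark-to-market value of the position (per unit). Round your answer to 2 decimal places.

-CHF 47.77

PV(remaining dividends) I = 8.80·e^(−0.0973·2/12) + 1.46·e^(−0.0973·4/12) + 9.74·e^(−0.0973·12/12) = 18.9088
Current forward F = (S − I)·e^(rT) = (360.87 − 18.9088)·e^(0.0973·15/12) = 341.9612 × 1.129331 = 386.1874
Value (long) = (F − K)·e^(−rT) = (386.1874 − 440.13) × 0.885480 = -47.7651
Value = -CHF 47.77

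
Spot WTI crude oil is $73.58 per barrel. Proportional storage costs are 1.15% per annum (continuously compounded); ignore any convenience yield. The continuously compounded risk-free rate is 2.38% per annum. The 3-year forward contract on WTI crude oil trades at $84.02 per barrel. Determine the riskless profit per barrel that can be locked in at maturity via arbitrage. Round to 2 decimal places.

Fair forward: F* = S·e^(carry·T), with carry = (r + u) = 0.0238 + 0.0115 = 0.0353
F* = 73.58 · e^(0.0353 × 3) = 73.58 · e^0.105900 = 73.58 × 1.111711 = $81.7997
Market $84.02 > fair $81.7997: forward overpriced → cash-and-carry (buy spot, short the forward).
At maturity, profit = |F_mkt − F*| = |84.02 − 81.7997| = $2.22 per barrel

$2.22 per barrel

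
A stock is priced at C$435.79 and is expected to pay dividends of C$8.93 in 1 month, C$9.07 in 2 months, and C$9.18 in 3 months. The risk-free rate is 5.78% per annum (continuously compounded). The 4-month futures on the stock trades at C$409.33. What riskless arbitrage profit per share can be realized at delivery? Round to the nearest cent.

C$7.50 per share

PV(dividends) I = 8.93·e^(−0.0578·1/12) + 9.07·e^(−0.0578·2/12) + 9.18·e^(−0.0578·3/12) = 26.9184
Fair futures F* = (S − I)·e^(rT) = (435.79 − 26.9184)·e^0.019267 = 408.8716 × 1.019454 = 416.8258
Market C$409.33 < fair 416.8258: forward underpriced → reverse cash-and-carry (short the stock, invest proceeds at r, pay the dividends, go long the forward).
Profit at T = |F_mkt − F*| = |409.33 − 416.8258| = C$7.50 per share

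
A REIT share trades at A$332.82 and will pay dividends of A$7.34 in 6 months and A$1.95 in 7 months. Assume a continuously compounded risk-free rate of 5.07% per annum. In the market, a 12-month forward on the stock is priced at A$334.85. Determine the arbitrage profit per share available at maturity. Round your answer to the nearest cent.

PV(dividends) I = 7.34·e^(−0.0507·6/12) + 1.95·e^(−0.0507·7/12) = 9.0494
Fair forward F* = (S − I)·e^(rT) = (332.82 − 9.0494)·e^0.050700 = 323.7706 × 1.052007 = 340.6089
Market A$334.85 < fair 340.6089: forward underpriced → reverse cash-and-carry (short the stock, invest proceeds at r, pay the dividends, go long the forward).
Profit at T = |F_mkt − F*| = |334.85 − 340.6089| = A$5.76 per share

A$5.76 per share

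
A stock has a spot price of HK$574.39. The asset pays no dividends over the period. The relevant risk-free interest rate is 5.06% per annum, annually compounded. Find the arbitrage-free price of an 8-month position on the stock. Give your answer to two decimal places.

F = S · (1+r)^T
= 574.39 × 1.033455
F = HK$593.61

HK$593.61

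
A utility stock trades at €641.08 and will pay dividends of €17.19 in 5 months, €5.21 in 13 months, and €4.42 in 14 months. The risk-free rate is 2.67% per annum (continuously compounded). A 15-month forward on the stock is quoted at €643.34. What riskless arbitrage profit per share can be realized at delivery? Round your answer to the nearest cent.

PV(dividends) I = 17.19·e^(−0.0267·5/12) + 5.21·e^(−0.0267·13/12) + 4.42·e^(−0.0267·14/12) = 26.3457
Fair forward F* = (S − I)·e^(rT) = (641.08 − 26.3457)·e^0.033375 = 614.7343 × 1.033938 = 635.5972
Market €643.34 > fair 635.5972: forward overpriced → cash-and-carry (borrow at r, buy the stock and collect the dividends, short the forward).
Profit at T = |F_mkt − F*| = |643.34 − 635.5972| = €7.74 per share

€7.74 per share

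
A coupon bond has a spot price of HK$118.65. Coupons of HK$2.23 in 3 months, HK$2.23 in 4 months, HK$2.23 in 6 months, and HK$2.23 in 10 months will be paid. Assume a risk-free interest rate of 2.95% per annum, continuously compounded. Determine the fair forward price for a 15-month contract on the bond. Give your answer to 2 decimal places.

HK$113.98

PV(coupons) I = 2.23·e^(−0.0295·3/12) + 2.23·e^(−0.0295·4/12) + 2.23·e^(−0.0295·6/12) + 2.23·e^(−0.0295·10/12)
I = 2.2136 + 2.2082 + 2.1973 + 2.1758 = 8.7949
F = (S − I)·e^(rT) = (118.65 − 8.7949) · e^(0.0295·15/12)
= 109.8551 · e^0.036875 = 109.8551 × 1.037563 = HK$113.98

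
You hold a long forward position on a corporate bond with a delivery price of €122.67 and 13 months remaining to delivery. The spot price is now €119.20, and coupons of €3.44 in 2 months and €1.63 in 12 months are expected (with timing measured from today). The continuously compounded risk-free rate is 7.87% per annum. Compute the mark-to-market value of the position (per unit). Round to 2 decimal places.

PV(remaining coupons) I = 3.44·e^(−0.0787·2/12) + 1.63·e^(−0.0787·12/12) = 4.9018
Current forward F = (S − I)·e^(rT) = (119.20 − 4.9018)·e^(0.0787·13/12) = 114.2982 × 1.088998 = 124.4705
Value (long) = (F − K)·e^(−rT) = (124.4705 − 122.67) × 0.918275 = 1.6534
Value = €1.65

€1.65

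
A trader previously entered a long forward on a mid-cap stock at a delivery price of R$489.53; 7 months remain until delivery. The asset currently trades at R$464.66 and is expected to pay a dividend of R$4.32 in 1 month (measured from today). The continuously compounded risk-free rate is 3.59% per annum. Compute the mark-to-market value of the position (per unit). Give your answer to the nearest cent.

-R$19.03

PV(remaining dividends) I = 4.32·e^(−0.0359·1/12) = 4.3071
Current forward F = (S − I)·e^(rT) = (464.66 − 4.3071)·e^(0.0359·7/12) = 460.3529 × 1.021162 = 470.0949
Value (long) = (F − K)·e^(−rT) = (470.0949 − 489.53) × 0.979276 = -19.0323
Value = -R$19.03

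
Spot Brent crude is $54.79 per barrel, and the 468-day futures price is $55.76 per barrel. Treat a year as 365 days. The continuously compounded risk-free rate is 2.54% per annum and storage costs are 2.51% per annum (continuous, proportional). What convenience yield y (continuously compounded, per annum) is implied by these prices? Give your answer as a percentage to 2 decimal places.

3.68%

F = S·e^((r+u−y)T) ⇒ (r+u−y) = ln(F/S)/T
ln(55.76/54.79) = 0.017549; /T ⇒ 0.013687
y = r + u − ln(F/S)/T = 0.0254 + 0.0251 − 0.013687 = 0.036813
y = 3.68%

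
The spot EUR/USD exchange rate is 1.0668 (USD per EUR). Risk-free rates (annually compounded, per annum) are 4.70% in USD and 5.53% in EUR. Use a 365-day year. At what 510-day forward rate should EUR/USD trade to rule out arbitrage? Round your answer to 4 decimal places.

By covered interest parity, F = S · (1+r_USD)^T / (1+r_EUR)^T
= 1.0668 × 1.066279 / 1.078108 = 1.0668 × 0.989028
F = 1.0551 USD per EUR

1.0551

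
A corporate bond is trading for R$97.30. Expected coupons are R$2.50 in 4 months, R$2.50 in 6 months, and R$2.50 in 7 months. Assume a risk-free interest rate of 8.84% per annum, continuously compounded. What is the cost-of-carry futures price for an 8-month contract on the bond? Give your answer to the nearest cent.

R$95.58

PV(coupons) I = 2.50·e^(−0.0884·4/12) + 2.50·e^(−0.0884·6/12) + 2.50·e^(−0.0884·7/12)
I = 2.4274 + 2.3919 + 2.3744 = 7.1937
F = (S − I)·e^(rT) = (97.30 − 7.1937) · e^(0.0884·8/12)
= 90.1063 · e^0.058933 = 90.1063 × 1.060704 = R$95.58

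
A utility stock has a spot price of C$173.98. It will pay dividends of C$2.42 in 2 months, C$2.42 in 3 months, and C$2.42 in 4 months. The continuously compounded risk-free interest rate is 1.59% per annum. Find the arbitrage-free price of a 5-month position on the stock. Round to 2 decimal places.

PV(dividends) I = 2.42·e^(−0.0159·2/12) + 2.42·e^(−0.0159·3/12) + 2.42·e^(−0.0159·4/12)
I = 2.4136 + 2.4104 + 2.4072 = 7.2312
F = (S − I)·e^(rT) = (173.98 − 7.2312) · e^(0.0159·5/12)
= 166.7488 · e^0.006625 = 166.7488 × 1.006647 = C$167.86

C$167.86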